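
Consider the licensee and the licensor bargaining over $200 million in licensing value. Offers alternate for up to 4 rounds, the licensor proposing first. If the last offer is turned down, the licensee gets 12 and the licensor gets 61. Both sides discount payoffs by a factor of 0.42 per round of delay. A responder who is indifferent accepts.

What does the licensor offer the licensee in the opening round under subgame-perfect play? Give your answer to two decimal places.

59.02

Round 4 (the licensee proposes): the licensor gets 61 if talks fail, so the licensee offers 61 and keeps 139.
Round 3 (the licensor proposes): the licensee can get 139 next round, worth 0.42 × 139 = 58.38 now; the licensor offers that and keeps 141.62.
Round 2 (the licensee proposes): the licensor can get 141.62 next round, worth 0.42 × 141.62 = 59.4804 now; the licensee offers that and keeps 140.5196.
Round 1 (the licensor proposes): the licensee can get 140.5196 next round, worth 0.42 × 140.5196 = 59.018232 now, so the licensor offers 59.018232, keeping 140.981768.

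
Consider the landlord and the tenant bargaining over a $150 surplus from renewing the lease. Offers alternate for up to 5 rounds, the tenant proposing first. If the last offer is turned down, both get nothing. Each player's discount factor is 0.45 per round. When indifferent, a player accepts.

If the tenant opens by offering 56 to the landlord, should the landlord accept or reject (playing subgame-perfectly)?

Round 5 (the tenant proposes): the landlord will accept anything ≥ 0, so the tenant offers 0 and keeps 150.
Round 4 (the landlord proposes): the tenant can get 150 next round, worth 0.45 × 150 = 67.5 now; the landlord offers that and keeps 82.5.
Round 3 (the tenant proposes): the landlord can get 82.5 next round, worth 0.45 × 82.5 = 37.125 now; the tenant offers that and keeps 112.875.
Round 2 (the landlord proposes): the tenant can get 112.875 next round, worth 0.45 × 112.875 = 50.79375 now. The landlord offers 50.79375 and keeps 150 − 50.79375 = 99.20625.
So by rejecting in round 1, the landlord gets 99.20625 next round, worth 0.45 × 99.20625 = 44.6428125 now.
Offer 56 ≥ 44.6428125, so the landlord accepts.

Accept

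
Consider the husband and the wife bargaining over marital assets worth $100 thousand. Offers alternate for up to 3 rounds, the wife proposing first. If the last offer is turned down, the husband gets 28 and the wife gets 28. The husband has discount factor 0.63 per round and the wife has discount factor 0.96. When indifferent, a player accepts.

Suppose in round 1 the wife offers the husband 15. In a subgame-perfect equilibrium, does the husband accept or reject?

Round 3 (the wife proposes): the husband gets 28 if talks fail, so the wife offers 28 and keeps 72.
Round 2 (the husband proposes): the wife can get 72 next round, worth 0.96 × 72 = 69.12 now. The husband offers 69.12 and keeps 100 − 69.12 = 30.88.
So by rejecting in round 1, the husband gets 30.88 next round, worth 0.63 × 30.88 = 19.4544 now.
Offer 15 < 19.4544, so the husband rejects.

Reject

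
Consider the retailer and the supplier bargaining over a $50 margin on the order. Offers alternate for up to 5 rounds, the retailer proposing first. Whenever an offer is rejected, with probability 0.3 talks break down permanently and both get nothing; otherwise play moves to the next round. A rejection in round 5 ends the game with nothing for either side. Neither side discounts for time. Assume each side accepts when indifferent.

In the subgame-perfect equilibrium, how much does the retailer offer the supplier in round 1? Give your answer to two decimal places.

By backward induction:
Round 5 (the retailer proposes): rejection yields 0 for the supplier; the retailer offers 0 and keeps 50.
Round 4 (the supplier proposes): rejecting gives the retailer an expected 0.7 × 50 = 35. The supplier offers 35 and keeps 50 − 35 = 15.
Round 3 (the retailer proposes): rejecting gives the supplier an expected 0.7 × 15 = 10.5; the retailer offers that and keeps 39.5.
Round 2 (the supplier proposes): rejecting gives the retailer an expected 0.7 × 39.5 = 27.65. The supplier offers 27.65 and keeps 50 − 27.65 = 22.35.
Round 1 (the retailer proposes): rejecting gives the supplier an expected 0.7 × 22.35 = 15.645; the retailer offers that and keeps 34.355.

15.65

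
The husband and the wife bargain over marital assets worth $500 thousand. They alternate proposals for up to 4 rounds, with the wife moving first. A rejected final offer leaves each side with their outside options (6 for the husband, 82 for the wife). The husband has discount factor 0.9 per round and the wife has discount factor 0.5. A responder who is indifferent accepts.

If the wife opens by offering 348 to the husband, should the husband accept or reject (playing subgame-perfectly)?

Reject

Round 4 (the husband proposes): the wife gets 82 if talks fail, so the husband offers 82 and keeps 418.
Round 3 (the wife proposes): the husband can get 418 next round, worth 0.9 × 418 = 376.2 now, so the wife offers 376.2, keeping 123.8.
Round 2 (the husband proposes): the wife can get 123.8 next round, worth 0.5 × 123.8 = 61.9 now; the husband offers that and keeps 438.1.
So by rejecting in round 1, the husband gets 438.1 next round, worth 0.9 × 438.1 = 394.29 now.
Offer 348 < 394.29, so the husband rejects.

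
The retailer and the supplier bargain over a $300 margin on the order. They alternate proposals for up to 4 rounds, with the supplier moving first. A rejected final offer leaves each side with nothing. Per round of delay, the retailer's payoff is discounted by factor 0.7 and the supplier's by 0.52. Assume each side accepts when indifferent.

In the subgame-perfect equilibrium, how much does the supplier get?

122.76

Round 4 (the retailer proposes): the supplier will accept anything ≥ 0, so the retailer offers 0 and keeps 300.
Round 3 (the supplier proposes): the retailer can get 300 next round, worth 0.7 × 300 = 210 now. The supplier offers 210 and keeps 300 − 210 = 90.
Round 2 (the retailer proposes): the supplier can get 90 next round, worth 0.52 × 90 = 46.8 now; the retailer offers that and keeps 253.2.
Round 1 (the supplier proposes): the retailer can get 253.2 next round, worth 0.7 × 253.2 = 177.24 now; the supplier offers that and keeps 122.76.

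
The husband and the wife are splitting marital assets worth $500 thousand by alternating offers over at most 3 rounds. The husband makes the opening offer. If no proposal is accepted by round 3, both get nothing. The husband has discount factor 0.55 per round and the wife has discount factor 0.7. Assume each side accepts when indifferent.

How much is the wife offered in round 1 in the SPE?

157.5

Solve by backward induction from round 3.
Round 3 (the husband proposes): the wife will accept anything ≥ 0, so the husband offers 0 and keeps 500.
Round 2 (the wife proposes): the husband can get 500 next round, worth 0.55 × 500 = 275 now. The wife offers 275 and keeps 500 − 275 = 225.
Round 1 (the husband proposes): the wife can get 225 next round, worth 0.7 × 225 = 157.5 now. The husband offers 157.5 and keeps 500 − 157.5 = 342.5.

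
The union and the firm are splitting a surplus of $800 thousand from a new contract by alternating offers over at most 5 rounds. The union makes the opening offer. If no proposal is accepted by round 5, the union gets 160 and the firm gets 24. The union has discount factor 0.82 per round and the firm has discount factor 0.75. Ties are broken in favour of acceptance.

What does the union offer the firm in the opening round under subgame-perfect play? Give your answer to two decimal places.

183.50

Solve by backward induction from round 5.
Round 5 (the union proposes): the firm gets 24 if talks fail, so the union offers 24 and keeps 776.
Round 4 (the firm proposes): the union can get 776 next round, worth 0.82 × 776 = 636.32 now. The firm offers 636.32 and keeps 800 − 636.32 = 163.68.
Round 3 (the union proposes): the firm can get 163.68 next round, worth 0.75 × 163.68 = 122.76 now; the union offers that and keeps 677.24.
Round 2 (the firm proposes): the union can get 677.24 next round, worth 0.82 × 677.24 = 555.3368 now, so the firm offers 555.3368, keeping 244.6632.
Round 1 (the union proposes): the firm can get 244.6632 next round, worth 0.75 × 244.6632 = 183.4974 now. The union offers 183.4974 and keeps 800 − 183.4974 = 616.5026.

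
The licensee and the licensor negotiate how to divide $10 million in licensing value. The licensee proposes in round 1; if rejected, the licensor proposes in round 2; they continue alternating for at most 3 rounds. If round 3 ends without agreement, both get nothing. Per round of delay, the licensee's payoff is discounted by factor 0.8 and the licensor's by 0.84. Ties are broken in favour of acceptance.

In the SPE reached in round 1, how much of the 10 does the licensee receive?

8.32

Round 3 (the licensee proposes): rejection yields 0 for the licensor; the licensee offers 0 and keeps 10.
Round 2 (the licensor proposes): the licensee can get 10 next round, worth 0.8 × 10 = 8 now; the licensor offers that and keeps 2.
Round 1 (the licensee proposes): the licensor can get 2 next round, worth 0.84 × 2 = 1.68 now; the licensee offers that and keeps 8.32.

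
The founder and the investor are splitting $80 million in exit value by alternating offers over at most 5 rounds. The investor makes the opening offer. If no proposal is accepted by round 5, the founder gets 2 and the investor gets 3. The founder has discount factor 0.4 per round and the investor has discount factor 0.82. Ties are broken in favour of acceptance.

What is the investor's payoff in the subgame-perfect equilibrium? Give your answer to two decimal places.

Round 5 (the investor proposes): the founder gets 2 if talks fail, so the investor offers 2 and keeps 78.
Round 4 (the founder proposes): the investor can get 78 next round, worth 0.82 × 78 = 63.96 now, so the founder offers 63.96, keeping 16.04.
Round 3 (the investor proposes): the founder can get 16.04 next round, worth 0.4 × 16.04 = 6.416 now, so the investor offers 6.416, keeping 73.584.
Round 2 (the founder proposes): the investor can get 73.584 next round, worth 0.82 × 73.584 = 60.33888 now; the founder offers that and keeps 19.66112.
Round 1 (the investor proposes): the founder can get 19.66112 next round, worth 0.4 × 19.66112 = 7.864448 now. The investor offers 7.864448 and keeps 80 − 7.864448 = 72.135552.

72.14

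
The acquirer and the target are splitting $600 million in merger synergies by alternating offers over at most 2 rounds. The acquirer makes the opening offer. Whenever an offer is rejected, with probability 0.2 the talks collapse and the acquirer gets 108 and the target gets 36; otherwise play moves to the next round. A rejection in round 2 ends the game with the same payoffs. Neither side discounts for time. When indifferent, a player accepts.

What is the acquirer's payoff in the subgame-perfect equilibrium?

Round 2 (the target proposes): the acquirer gets 108 if talks fail, so the target offers 108 and keeps 492.
Round 1 (the acquirer proposes): rejecting gives the target an expected 0.8 × 492 + 0.2 × 36 = 400.8. The acquirer offers 400.8 and keeps 600 − 400.8 = 199.2.

199.2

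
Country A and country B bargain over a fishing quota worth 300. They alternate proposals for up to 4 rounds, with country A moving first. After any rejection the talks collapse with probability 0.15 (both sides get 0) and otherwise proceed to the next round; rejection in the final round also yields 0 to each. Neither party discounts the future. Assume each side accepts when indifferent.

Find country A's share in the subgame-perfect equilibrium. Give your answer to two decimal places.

77.51

By backward induction:
Round 4 (country B proposes): country A will accept anything ≥ 0, so country B offers 0 and keeps 300.
Round 3 (country A proposes): rejecting gives country B an expected 0.85 × 300 = 255; country A offers that and keeps 45.
Round 2 (country B proposes): rejecting gives country A an expected 0.85 × 45 = 38.25, so country B offers 38.25, keeping 261.75.
Round 1 (country A proposes): rejecting gives country B an expected 0.85 × 261.75 = 222.4875. Country A offers 222.4875 and keeps 300 − 222.4875 = 77.5125.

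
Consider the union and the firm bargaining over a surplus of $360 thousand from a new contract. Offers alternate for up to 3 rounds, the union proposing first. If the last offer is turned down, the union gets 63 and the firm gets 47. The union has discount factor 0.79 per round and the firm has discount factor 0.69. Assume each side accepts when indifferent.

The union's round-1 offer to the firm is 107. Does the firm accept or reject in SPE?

Round 3 (the union proposes): the firm gets 47 if talks fail, so the union offers 47 and keeps 313.
Round 2 (the firm proposes): the union can get 313 next round, worth 0.79 × 313 = 247.27 now; the firm offers that and keeps 112.73.
So by rejecting in round 1, the firm gets 112.73 next round, worth 0.69 × 112.73 = 77.7837 now.
Offer 107 ≥ 77.7837, so the firm accepts.

Accept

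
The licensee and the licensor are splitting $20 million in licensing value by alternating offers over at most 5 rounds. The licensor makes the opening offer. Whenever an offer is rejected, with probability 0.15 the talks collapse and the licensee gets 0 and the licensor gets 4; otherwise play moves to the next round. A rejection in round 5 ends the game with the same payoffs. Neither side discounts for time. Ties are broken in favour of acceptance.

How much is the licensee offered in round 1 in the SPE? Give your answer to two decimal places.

Round 5 (the licensor proposes): rejection yields 0 for the licensee; the licensor offers 0 and keeps 20.
Round 4 (the licensee proposes): rejecting gives the licensor an expected 0.85 × 20 + 0.15 × 4 = 17.6. The licensee offers 17.6 and keeps 20 − 17.6 = 2.4.
Round 3 (the licensor proposes): rejecting gives the licensee an expected 0.85 × 2.4 = 2.04. The licensor offers 2.04 and keeps 20 − 2.04 = 17.96.
Round 2 (the licensee proposes): rejecting gives the licensor an expected 0.85 × 17.96 + 0.15 × 4 = 15.866, so the licensee offers 15.866, keeping 4.134.
Round 1 (the licensor proposes): rejecting gives the licensee an expected 0.85 × 4.134 = 3.5139, so the licensor offers 3.5139, keeping 16.4861.

3.51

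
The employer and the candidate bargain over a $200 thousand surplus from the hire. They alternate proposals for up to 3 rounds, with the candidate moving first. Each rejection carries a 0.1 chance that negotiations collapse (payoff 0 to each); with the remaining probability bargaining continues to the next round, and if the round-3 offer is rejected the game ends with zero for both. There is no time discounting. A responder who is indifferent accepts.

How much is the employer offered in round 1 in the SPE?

Round 3 (the candidate proposes): the employer will accept anything ≥ 0, so the candidate offers 0 and keeps 200.
Round 2 (the employer proposes): rejecting gives the candidate an expected 0.9 × 200 = 180, so the employer offers 180, keeping 20.
Round 1 (the candidate proposes): rejecting gives the employer an expected 0.9 × 20 = 18. The candidate offers 18 and keeps 200 − 18 = 182.

18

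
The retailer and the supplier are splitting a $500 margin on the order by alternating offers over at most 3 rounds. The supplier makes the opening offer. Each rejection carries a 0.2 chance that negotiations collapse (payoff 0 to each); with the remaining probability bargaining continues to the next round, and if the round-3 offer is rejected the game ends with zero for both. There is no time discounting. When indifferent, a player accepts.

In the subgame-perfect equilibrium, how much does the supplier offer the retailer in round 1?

80

Round 3 (the supplier proposes): the retailer will accept anything ≥ 0, so the supplier offers 0 and keeps 500.
Round 2 (the retailer proposes): rejecting gives the supplier an expected 0.8 × 500 = 400; the retailer offers that and keeps 100.
Round 1 (the supplier proposes): rejecting gives the retailer an expected 0.8 × 100 = 80, so the supplier offers 80, keeping 420.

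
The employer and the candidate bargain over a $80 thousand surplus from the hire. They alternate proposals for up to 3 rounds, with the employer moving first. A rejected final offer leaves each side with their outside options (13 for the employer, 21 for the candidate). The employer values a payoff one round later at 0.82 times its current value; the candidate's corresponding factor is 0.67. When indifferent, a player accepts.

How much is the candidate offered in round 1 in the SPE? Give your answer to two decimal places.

21.19

Round 3 (the employer proposes): the candidate gets 21 if talks fail, so the employer offers 21 and keeps 59.
Round 2 (the candidate proposes): the employer can get 59 next round, worth 0.82 × 59 = 48.38 now, so the candidate offers 48.38, keeping 31.62.
Round 1 (the employer proposes): the candidate can get 31.62 next round, worth 0.67 × 31.62 = 21.1854 now; the employer offers that and keeps 58.8146.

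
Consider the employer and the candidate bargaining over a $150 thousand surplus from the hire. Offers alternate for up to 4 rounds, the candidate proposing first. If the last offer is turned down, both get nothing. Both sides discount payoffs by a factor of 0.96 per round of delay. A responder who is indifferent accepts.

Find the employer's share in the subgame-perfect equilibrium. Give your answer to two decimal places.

138.47

Round 4 (the employer proposes): rejection yields 0 for the candidate; the employer offers 0 and keeps 150.
Round 3 (the candidate proposes): the employer can get 150 next round, worth 0.96 × 150 = 144 now. The candidate offers 144 and keeps 150 − 144 = 6.
Round 2 (the employer proposes): the candidate can get 6 next round, worth 0.96 × 6 = 5.76 now; the employer offers that and keeps 144.24.
Round 1 (the candidate proposes): the employer can get 144.24 next round, worth 0.96 × 144.24 = 138.4704 now, so the candidate offers 138.4704, keeping 11.5296.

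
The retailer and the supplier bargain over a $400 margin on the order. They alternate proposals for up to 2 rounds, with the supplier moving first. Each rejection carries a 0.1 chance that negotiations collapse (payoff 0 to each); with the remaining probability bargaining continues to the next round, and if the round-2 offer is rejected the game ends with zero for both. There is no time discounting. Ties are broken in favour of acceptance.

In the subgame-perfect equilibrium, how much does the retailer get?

360

Round 2 (the retailer proposes): rejection yields 0 for the supplier; the retailer offers 0 and keeps 400.
Round 1 (the supplier proposes): rejecting gives the retailer an expected 0.9 × 400 = 360, so the supplier offers 360, keeping 40.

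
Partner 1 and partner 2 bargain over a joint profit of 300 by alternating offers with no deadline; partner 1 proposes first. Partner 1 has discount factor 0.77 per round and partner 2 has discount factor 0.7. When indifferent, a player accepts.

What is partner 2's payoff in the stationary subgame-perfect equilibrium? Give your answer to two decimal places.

104.77

When partner 1 proposes, partner 2 accepts any offer worth at least 0.7 times what partner 2 would get by proposing next round; and vice versa.
This gives x = 300 − 0.7y and y = 300 − 0.77x, where x and y are each side's share when it proposes.
Hence (1 − 0.7·0.77)x = 300(1 − 0.7), i.e. 0.461·x = 90.
x ≈ 195.2278; partner 2's share is 300 − x ≈ 104.7722.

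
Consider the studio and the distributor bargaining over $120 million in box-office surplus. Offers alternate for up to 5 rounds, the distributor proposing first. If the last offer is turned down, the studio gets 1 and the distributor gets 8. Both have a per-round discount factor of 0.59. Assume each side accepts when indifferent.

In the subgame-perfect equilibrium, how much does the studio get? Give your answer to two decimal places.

Round 5 (the distributor proposes): the studio gets 1 if talks fail, so the distributor offers 1 and keeps 119.
Round 4 (the studio proposes): the distributor can get 119 next round, worth 0.59 × 119 = 70.21 now. The studio offers 70.21 and keeps 120 − 70.21 = 49.79.
Round 3 (the distributor proposes): the studio can get 49.79 next round, worth 0.59 × 49.79 = 29.3761 now; the distributor offers that and keeps 90.6239.
Round 2 (the studio proposes): the distributor can get 90.6239 next round, worth 0.59 × 90.6239 = 53.468101 now, so the studio offers 53.468101, keeping 66.531899.
Round 1 (the distributor proposes): the studio can get 66.531899 next round, worth 0.59 × 66.531899 = 39.25382041 now. The distributor offers 39.25382041 and keeps 120 − 39.25382041 = 80.74617959.

39.25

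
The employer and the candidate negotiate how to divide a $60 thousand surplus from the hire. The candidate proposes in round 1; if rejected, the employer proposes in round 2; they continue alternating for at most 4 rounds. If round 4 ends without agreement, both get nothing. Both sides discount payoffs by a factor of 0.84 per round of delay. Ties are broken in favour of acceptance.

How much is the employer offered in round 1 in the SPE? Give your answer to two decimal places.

43.63

By backward induction:
Round 4 (the employer proposes): rejection yields 0 for the candidate; the employer offers 0 and keeps 60.
Round 3 (the candidate proposes): the employer can get 60 next round, worth 0.84 × 60 = 50.4 now. The candidate offers 50.4 and keeps 60 − 50.4 = 9.6.
Round 2 (the employer proposes): the candidate can get 9.6 next round, worth 0.84 × 9.6 = 8.064 now; the employer offers that and keeps 51.936.
Round 1 (the candidate proposes): the employer can get 51.936 next round, worth 0.84 × 51.936 = 43.62624 now, so the candidate offers 43.62624, keeping 16.37376.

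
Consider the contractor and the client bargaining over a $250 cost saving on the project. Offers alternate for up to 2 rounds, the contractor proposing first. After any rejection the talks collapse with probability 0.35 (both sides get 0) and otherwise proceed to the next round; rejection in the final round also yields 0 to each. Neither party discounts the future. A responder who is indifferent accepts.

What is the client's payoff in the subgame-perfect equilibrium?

Round 2 (the client proposes): the contractor will accept anything ≥ 0, so the client offers 0 and keeps 250.
Round 1 (the contractor proposes): rejecting gives the client an expected 0.65 × 250 = 162.5, so the contractor offers 162.5, keeping 87.5.

162.5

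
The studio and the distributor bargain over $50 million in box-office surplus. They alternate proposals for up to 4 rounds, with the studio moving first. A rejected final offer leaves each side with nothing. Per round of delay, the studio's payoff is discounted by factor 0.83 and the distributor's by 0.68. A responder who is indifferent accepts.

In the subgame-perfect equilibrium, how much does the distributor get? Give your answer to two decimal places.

24.97

By backward induction:
Round 4 (the distributor proposes): the studio will accept anything ≥ 0, so the distributor offers 0 and keeps 50.
Round 3 (the studio proposes): the distributor can get 50 next round, worth 0.68 × 50 = 34 now. The studio offers 34 and keeps 50 − 34 = 16.
Round 2 (the distributor proposes): the studio can get 16 next round, worth 0.83 × 16 = 13.28 now; the distributor offers that and keeps 36.72.
Round 1 (the studio proposes): the distributor can get 36.72 next round, worth 0.68 × 36.72 = 24.9696 now, so the studio offers 24.9696, keeping 25.0304.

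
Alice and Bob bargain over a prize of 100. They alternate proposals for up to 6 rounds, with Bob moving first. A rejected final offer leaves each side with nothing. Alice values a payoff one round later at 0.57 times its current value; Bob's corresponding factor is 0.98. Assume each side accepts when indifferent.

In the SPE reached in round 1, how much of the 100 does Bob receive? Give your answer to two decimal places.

Round 6 (Alice proposes): rejection yields 0 for Bob; Alice offers 0 and keeps 100.
Round 5 (Bob proposes): Alice can get 100 next round, worth 0.57 × 100 = 57 now, so Bob offers 57, keeping 43.
Round 4 (Alice proposes): Bob can get 43 next round, worth 0.98 × 43 = 42.14 now; Alice offers that and keeps 57.86.
Round 3 (Bob proposes): Alice can get 57.86 next round, worth 0.57 × 57.86 = 32.9802 now; Bob offers that and keeps 67.0198.
Round 2 (Alice proposes): Bob can get 67.0198 next round, worth 0.98 × 67.0198 = 65.679404 now, so Alice offers 65.679404, keeping 34.320596.
Round 1 (Bob proposes): Alice can get 34.320596 next round, worth 0.57 × 34.320596 = 19.56273972 now, so Bob offers 19.56273972, keeping 80.43726028.

80.44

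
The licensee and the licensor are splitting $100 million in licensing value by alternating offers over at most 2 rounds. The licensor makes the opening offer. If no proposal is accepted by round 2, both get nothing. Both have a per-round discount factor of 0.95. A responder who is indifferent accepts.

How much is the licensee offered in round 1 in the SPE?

Round 2 (the licensee proposes): the licensor will accept anything ≥ 0, so the licensee offers 0 and keeps 100.
Round 1 (the licensor proposes): the licensee can get 100 next round, worth 0.95 × 100 = 95 now. The licensor offers 95 and keeps 100 − 95 = 5.

95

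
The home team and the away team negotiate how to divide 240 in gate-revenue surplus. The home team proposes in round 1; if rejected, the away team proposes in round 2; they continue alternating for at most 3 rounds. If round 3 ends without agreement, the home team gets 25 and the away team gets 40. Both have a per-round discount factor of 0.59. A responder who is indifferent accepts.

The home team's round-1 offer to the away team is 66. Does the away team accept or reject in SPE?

Round 3 (the home team proposes): the away team gets 40 if talks fail, so the home team offers 40 and keeps 200.
Round 2 (the away team proposes): the home team can get 200 next round, worth 0.59 × 200 = 118 now, so the away team offers 118, keeping 122.
So by rejecting in round 1, the away team gets 122 next round, worth 0.59 × 122 = 71.98 now.
Offer 66 < 71.98, so the away team rejects.

Reject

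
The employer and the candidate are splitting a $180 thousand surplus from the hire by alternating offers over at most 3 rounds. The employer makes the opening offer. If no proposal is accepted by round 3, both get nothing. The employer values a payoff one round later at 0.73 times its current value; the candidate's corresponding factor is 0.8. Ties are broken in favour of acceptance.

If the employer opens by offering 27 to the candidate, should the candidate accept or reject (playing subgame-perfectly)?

Round 3 (the employer proposes): the candidate will accept anything ≥ 0, so the employer offers 0 and keeps 180.
Round 2 (the candidate proposes): the employer can get 180 next round, worth 0.73 × 180 = 131.4 now; the candidate offers that and keeps 48.6.
So by rejecting in round 1, the candidate gets 48.6 next round, worth 0.8 × 48.6 = 38.88 now.
Offer 27 < 38.88, so the candidate rejects.

Reject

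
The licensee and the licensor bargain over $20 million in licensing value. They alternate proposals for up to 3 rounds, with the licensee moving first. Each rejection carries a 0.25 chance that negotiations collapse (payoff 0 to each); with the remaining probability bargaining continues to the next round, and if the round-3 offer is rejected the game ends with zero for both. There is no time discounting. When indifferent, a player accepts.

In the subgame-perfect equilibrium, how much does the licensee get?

Round 3 (the licensee proposes): rejection yields 0 for the licensor; the licensee offers 0 and keeps 20.
Round 2 (the licensor proposes): rejecting gives the licensee an expected 0.75 × 20 = 15, so the licensor offers 15, keeping 5.
Round 1 (the licensee proposes): rejecting gives the licensor an expected 0.75 × 5 = 3.75, so the licensee offers 3.75, keeping 16.25.

16.25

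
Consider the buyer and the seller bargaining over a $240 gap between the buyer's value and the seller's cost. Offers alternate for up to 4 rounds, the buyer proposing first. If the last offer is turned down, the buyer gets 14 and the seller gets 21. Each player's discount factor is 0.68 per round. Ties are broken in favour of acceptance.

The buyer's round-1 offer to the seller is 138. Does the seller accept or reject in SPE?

Round 4 (the seller proposes): the buyer gets 14 if talks fail, so the seller offers 14 and keeps 226.
Round 3 (the buyer proposes): the seller can get 226 next round, worth 0.68 × 226 = 153.68 now, so the buyer offers 153.68, keeping 86.32.
Round 2 (the seller proposes): the buyer can get 86.32 next round, worth 0.68 × 86.32 = 58.6976 now. The seller offers 58.6976 and keeps 240 − 58.6976 = 181.3024.
So by rejecting in round 1, the seller gets 181.3024 next round, worth 0.68 × 181.3024 = 123.285632 now.
Offer 138 ≥ 123.285632, so the seller accepts.

Accept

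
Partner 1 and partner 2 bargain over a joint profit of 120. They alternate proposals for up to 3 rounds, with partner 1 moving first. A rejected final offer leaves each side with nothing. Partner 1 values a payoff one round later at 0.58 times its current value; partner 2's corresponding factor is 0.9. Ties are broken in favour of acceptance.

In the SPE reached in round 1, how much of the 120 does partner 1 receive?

74.64

Round 3 (partner 1 proposes): rejection yields 0 for partner 2; partner 1 offers 0 and keeps 120.
Round 2 (partner 2 proposes): partner 1 can get 120 next round, worth 0.58 × 120 = 69.6 now; partner 2 offers that and keeps 50.4.
Round 1 (partner 1 proposes): partner 2 can get 50.4 next round, worth 0.9 × 50.4 = 45.36 now. Partner 1 offers 45.36 and keeps 120 − 45.36 = 74.64.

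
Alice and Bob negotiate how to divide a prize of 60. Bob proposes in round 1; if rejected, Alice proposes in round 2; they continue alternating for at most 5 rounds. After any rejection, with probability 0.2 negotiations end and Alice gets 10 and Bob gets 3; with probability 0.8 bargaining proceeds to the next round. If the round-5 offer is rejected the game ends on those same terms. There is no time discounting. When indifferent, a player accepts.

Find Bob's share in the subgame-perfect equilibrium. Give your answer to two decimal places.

37.67

By backward induction:
Round 5 (Bob proposes): Alice gets 10 if talks fail, so Bob offers 10 and keeps 50.
Round 4 (Alice proposes): rejecting gives Bob an expected 0.8 × 50 + 0.2 × 3 = 40.6, so Alice offers 40.6, keeping 19.4.
Round 3 (Bob proposes): rejecting gives Alice an expected 0.8 × 19.4 + 0.2 × 10 = 17.52, so Bob offers 17.52, keeping 42.48.
Round 2 (Alice proposes): rejecting gives Bob an expected 0.8 × 42.48 + 0.2 × 3 = 34.584. Alice offers 34.584 and keeps 60 − 34.584 = 25.416.
Round 1 (Bob proposes): rejecting gives Alice an expected 0.8 × 25.416 + 0.2 × 10 = 22.3328. Bob offers 22.3328 and keeps 60 − 22.3328 = 37.6672.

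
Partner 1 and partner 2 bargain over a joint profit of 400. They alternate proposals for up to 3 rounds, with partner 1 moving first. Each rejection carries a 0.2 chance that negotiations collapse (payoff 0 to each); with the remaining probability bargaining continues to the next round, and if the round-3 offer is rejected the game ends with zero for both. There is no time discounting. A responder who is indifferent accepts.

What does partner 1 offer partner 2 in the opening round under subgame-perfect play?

Round 3 (partner 1 proposes): rejection yields 0 for partner 2; partner 1 offers 0 and keeps 400.
Round 2 (partner 2 proposes): rejecting gives partner 1 an expected 0.8 × 400 = 320; partner 2 offers that and keeps 80.
Round 1 (partner 1 proposes): rejecting gives partner 2 an expected 0.8 × 80 = 64; partner 1 offers that and keeps 336.

64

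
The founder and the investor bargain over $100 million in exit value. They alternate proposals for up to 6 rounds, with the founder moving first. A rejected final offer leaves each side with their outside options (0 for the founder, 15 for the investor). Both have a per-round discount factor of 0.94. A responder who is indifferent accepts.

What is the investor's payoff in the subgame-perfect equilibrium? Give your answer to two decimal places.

Round 6 (the investor proposes): the founder will accept anything ≥ 0, so the investor offers 0 and keeps 100.
Round 5 (the founder proposes): the investor can get 100 next round, worth 0.94 × 100 = 94 now; the founder offers that and keeps 6.
Round 4 (the investor proposes): the founder can get 6 next round, worth 0.94 × 6 = 5.64 now; the investor offers that and keeps 94.36.
Round 3 (the founder proposes): the investor can get 94.36 next round, worth 0.94 × 94.36 = 88.6984 now. The founder offers 88.6984 and keeps 100 − 88.6984 = 11.3016.
Round 2 (the investor proposes): the founder can get 11.3016 next round, worth 0.94 × 11.3016 = 10.623504 now; the investor offers that and keeps 89.376496.
Round 1 (the founder proposes): the investor can get 89.376496 next round, worth 0.94 × 89.376496 = 84.01390624 now; the founder offers that and keeps 15.98609376.

84.01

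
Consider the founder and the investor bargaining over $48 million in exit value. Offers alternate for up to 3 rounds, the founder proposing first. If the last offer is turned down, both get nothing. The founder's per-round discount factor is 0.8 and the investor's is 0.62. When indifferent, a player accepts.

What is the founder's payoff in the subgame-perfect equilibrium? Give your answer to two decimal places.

42.05

Round 3 (the founder proposes): rejection yields 0 for the investor; the founder offers 0 and keeps 48.
Round 2 (the investor proposes): the founder can get 48 next round, worth 0.8 × 48 = 38.4 now. The investor offers 38.4 and keeps 48 − 38.4 = 9.6.
Round 1 (the founder proposes): the investor can get 9.6 next round, worth 0.62 × 9.6 = 5.952 now, so the founder offers 5.952, keeping 42.048.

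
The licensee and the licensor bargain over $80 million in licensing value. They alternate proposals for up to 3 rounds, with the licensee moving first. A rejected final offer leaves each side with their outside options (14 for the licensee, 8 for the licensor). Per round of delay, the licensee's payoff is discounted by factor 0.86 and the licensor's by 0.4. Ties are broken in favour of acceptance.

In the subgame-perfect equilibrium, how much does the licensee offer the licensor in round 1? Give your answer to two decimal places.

7.23

Round 3 (the licensee proposes): the licensor gets 8 if talks fail, so the licensee offers 8 and keeps 72.
Round 2 (the licensor proposes): the licensee can get 72 next round, worth 0.86 × 72 = 61.92 now, so the licensor offers 61.92, keeping 18.08.
Round 1 (the licensee proposes): the licensor can get 18.08 next round, worth 0.4 × 18.08 = 7.232 now. The licensee offers 7.232 and keeps 80 − 7.232 = 72.768.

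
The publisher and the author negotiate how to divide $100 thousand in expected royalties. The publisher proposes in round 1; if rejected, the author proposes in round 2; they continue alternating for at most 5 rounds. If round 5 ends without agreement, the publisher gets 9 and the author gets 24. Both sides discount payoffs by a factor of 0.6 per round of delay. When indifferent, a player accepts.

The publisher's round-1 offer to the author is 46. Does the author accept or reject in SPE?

Round 5 (the publisher proposes): the author gets 24 if talks fail, so the publisher offers 24 and keeps 76.
Round 4 (the author proposes): the publisher can get 76 next round, worth 0.6 × 76 = 45.6 now; the author offers that and keeps 54.4.
Round 3 (the publisher proposes): the author can get 54.4 next round, worth 0.6 × 54.4 = 32.64 now. The publisher offers 32.64 and keeps 100 − 32.64 = 67.36.
Round 2 (the author proposes): the publisher can get 67.36 next round, worth 0.6 × 67.36 = 40.416 now, so the author offers 40.416, keeping 59.584.
So by rejecting in round 1, the author gets 59.584 next round, worth 0.6 × 59.584 = 35.7504 now.
Offer 46 ≥ 35.7504, so the author accepts.

Accept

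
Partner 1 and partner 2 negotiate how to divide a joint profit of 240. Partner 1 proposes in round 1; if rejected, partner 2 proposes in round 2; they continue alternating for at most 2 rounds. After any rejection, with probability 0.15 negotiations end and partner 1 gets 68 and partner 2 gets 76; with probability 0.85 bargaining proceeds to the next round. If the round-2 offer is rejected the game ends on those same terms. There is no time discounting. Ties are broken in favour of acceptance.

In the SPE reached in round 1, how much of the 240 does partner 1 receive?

82.4

Round 2 (partner 2 proposes): partner 1 gets 68 if talks fail, so partner 2 offers 68 and keeps 172.
Round 1 (partner 1 proposes): rejecting gives partner 2 an expected 0.85 × 172 + 0.15 × 76 = 157.6, so partner 1 offers 157.6, keeping 82.4.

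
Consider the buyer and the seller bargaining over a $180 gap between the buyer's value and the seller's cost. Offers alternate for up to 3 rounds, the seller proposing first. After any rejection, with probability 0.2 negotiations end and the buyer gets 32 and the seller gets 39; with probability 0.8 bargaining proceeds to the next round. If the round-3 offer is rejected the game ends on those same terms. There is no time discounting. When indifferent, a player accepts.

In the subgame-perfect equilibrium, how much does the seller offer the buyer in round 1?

49.44

Round 3 (the seller proposes): the buyer gets 32 if talks fail, so the seller offers 32 and keeps 148.
Round 2 (the buyer proposes): rejecting gives the seller an expected 0.8 × 148 + 0.2 × 39 = 126.2. The buyer offers 126.2 and keeps 180 − 126.2 = 53.8.
Round 1 (the seller proposes): rejecting gives the buyer an expected 0.8 × 53.8 + 0.2 × 32 = 49.44, so the seller offers 49.44, keeping 130.56.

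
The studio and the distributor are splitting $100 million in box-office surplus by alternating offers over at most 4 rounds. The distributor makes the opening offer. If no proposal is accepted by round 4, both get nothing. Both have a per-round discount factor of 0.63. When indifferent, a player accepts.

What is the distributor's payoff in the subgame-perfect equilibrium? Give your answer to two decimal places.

51.69

Round 4 (the studio proposes): the distributor will accept anything ≥ 0, so the studio offers 0 and keeps 100.
Round 3 (the distributor proposes): the studio can get 100 next round, worth 0.63 × 100 = 63 now; the distributor offers that and keeps 37.
Round 2 (the studio proposes): the distributor can get 37 next round, worth 0.63 × 37 = 23.31 now. The studio offers 23.31 and keeps 100 − 23.31 = 76.69.
Round 1 (the distributor proposes): the studio can get 76.69 next round, worth 0.63 × 76.69 = 48.3147 now. The distributor offers 48.3147 and keeps 100 − 48.3147 = 51.6853.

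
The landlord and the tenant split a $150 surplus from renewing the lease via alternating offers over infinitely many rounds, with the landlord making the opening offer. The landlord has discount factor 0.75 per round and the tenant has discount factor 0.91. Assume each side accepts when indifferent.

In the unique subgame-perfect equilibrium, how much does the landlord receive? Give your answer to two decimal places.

Let x be the landlord's share when the landlord proposes and y be the tenant's share when the tenant proposes.
The tenant accepts iff offered ≥ 0.91·y, so x = 150 − 0.91y. Symmetrically y = 150 − 0.75x.
Substituting: x = 150 − 0.91(150 − 0.75x), giving x(1 − 0.75·0.91) = 150(1 − 0.91).
So x = 150 × 0.09 / 0.3175 ≈ 42.5197, and the tenant receives 150 − x ≈ 107.4803.

42.52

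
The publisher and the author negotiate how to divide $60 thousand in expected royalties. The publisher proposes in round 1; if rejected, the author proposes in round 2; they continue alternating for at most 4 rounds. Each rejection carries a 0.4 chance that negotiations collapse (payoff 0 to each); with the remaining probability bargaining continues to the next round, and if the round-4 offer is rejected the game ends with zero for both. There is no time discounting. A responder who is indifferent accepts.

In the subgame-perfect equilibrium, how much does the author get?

27.36

Round 4 (the author proposes): rejection yields 0 for the publisher; the author offers 0 and keeps 60.
Round 3 (the publisher proposes): rejecting gives the author an expected 0.6 × 60 = 36; the publisher offers that and keeps 24.
Round 2 (the author proposes): rejecting gives the publisher an expected 0.6 × 24 = 14.4. The author offers 14.4 and keeps 60 − 14.4 = 45.6.
Round 1 (the publisher proposes): rejecting gives the author an expected 0.6 × 45.6 = 27.36; the publisher offers that and keeps 32.64.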